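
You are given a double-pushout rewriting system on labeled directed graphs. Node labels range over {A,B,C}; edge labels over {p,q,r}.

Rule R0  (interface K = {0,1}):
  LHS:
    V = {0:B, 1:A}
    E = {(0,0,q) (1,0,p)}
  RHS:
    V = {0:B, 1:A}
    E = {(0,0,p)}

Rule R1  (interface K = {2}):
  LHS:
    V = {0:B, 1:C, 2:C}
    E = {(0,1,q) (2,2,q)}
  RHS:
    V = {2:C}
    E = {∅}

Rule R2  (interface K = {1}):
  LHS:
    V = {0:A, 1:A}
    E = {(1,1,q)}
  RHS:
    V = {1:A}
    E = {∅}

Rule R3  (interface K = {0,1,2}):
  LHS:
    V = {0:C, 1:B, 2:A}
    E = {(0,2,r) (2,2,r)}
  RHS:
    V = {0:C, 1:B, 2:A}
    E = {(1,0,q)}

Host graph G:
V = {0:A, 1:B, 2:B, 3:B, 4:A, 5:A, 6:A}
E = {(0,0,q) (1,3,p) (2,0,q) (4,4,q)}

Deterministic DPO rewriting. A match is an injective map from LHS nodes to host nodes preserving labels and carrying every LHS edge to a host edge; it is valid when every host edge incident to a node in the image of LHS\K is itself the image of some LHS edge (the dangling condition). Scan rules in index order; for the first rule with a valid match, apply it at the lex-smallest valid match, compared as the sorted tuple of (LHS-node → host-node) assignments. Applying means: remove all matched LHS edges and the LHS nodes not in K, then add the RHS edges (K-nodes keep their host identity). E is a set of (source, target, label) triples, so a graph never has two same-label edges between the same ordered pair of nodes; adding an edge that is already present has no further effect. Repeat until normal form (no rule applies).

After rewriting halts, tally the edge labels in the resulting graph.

[0] host  ⇒  7 nodes, 4 edges  {0-q->0 1-p->3 2-q->0 4-q->4}
[1] R2 @ {0↦5, 1↦0}  ⇒  6 nodes, 3 edges  {1-p->3 2-q->0 4-q->4}
[2] R2 @ {0↦6, 1↦4}  ⇒  5 nodes, 2 edges  {1-p->3 2-q->0}
normal form: no rule applies after step 2
NF edges: [(1, 3, 'p'), (2, 0, 'q')]

Answer: p:1 q:1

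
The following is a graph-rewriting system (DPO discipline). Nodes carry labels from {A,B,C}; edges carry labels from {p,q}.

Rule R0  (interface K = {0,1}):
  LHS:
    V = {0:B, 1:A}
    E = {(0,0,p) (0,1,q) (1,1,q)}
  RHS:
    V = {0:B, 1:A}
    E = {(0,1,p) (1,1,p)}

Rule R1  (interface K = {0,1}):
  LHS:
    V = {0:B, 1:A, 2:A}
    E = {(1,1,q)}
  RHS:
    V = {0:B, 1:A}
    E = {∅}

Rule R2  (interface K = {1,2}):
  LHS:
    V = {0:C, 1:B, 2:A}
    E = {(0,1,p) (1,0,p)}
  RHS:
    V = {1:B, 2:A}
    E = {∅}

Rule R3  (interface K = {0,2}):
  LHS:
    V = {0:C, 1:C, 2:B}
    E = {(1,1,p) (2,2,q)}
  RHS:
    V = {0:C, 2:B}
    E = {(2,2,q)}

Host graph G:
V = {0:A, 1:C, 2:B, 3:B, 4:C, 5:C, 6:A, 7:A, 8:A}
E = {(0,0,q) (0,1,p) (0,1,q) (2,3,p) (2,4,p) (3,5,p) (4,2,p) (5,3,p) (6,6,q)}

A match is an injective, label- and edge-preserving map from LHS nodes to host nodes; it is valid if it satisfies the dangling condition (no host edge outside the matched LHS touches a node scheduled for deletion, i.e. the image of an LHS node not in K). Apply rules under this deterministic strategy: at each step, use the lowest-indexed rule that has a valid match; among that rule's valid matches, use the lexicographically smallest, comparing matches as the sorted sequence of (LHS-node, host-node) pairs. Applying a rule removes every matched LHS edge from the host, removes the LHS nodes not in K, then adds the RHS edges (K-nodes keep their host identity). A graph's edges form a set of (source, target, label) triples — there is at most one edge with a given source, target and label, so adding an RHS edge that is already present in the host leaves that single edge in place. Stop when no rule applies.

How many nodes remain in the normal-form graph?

start.  V:9 E:9  edges: 0-q->0 0-p->1 0-q->1 2-p->3 2-p->4 3-p->5 4-p->2 5-p->3 6-q->6
1. fire R1 via {0↦2, 1↦0, 2↦7}  →  V:8 E:8  edges: 0-p->1 0-q->1 2-p->3 2-p->4 3-p->5 4-p->2 5-p->3 6-q->6
2. fire R1 via {0↦2, 1↦6, 2↦8}  →  V:7 E:7  edges: 0-p->1 0-q->1 2-p->3 2-p->4 3-p->5 4-p->2 5-p->3
3. fire R2 via {0↦4, 1↦2, 2↦0}  →  V:6 E:5  edges: 0-p->1 0-q->1 2-p->3 3-p->5 5-p->3
4. fire R2 via {0↦5, 1↦3, 2↦0}  →  V:5 E:3  edges: 0-p->1 0-q->1 2-p->3
halt: no rule applies after step 4
NF nodes: {0:A, 1:C, 2:B, 3:B, 6:A}

Answer: 5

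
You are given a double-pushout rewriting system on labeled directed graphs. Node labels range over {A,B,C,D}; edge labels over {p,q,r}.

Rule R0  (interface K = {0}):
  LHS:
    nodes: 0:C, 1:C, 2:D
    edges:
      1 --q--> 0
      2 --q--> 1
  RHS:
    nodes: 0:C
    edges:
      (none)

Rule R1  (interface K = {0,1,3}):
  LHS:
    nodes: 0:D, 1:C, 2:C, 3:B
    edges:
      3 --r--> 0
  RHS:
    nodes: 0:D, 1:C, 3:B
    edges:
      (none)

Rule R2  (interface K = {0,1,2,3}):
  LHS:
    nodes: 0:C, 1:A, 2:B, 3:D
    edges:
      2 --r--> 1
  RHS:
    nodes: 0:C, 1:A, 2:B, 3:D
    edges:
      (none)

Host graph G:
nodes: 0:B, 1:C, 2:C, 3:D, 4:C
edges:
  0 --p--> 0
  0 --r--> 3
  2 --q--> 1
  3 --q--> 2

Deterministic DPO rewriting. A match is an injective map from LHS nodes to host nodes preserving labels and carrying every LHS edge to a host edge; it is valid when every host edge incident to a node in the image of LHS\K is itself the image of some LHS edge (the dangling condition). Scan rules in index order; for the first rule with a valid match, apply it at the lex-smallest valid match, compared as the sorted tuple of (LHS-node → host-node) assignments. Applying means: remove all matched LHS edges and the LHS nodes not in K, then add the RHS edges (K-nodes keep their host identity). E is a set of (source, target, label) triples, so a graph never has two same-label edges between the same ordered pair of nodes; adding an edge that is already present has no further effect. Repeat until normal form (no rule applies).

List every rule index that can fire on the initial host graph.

Answer: [R1]

Steps:
R0: no valid match — 1 raw match, all fail dangling condition
R1: 2 valid matches — {0↦3, 1↦1, 2↦4, 3↦0}, {0↦3, 1↦2, 2↦4, 3↦0}
R2: no valid match — LHS pattern not found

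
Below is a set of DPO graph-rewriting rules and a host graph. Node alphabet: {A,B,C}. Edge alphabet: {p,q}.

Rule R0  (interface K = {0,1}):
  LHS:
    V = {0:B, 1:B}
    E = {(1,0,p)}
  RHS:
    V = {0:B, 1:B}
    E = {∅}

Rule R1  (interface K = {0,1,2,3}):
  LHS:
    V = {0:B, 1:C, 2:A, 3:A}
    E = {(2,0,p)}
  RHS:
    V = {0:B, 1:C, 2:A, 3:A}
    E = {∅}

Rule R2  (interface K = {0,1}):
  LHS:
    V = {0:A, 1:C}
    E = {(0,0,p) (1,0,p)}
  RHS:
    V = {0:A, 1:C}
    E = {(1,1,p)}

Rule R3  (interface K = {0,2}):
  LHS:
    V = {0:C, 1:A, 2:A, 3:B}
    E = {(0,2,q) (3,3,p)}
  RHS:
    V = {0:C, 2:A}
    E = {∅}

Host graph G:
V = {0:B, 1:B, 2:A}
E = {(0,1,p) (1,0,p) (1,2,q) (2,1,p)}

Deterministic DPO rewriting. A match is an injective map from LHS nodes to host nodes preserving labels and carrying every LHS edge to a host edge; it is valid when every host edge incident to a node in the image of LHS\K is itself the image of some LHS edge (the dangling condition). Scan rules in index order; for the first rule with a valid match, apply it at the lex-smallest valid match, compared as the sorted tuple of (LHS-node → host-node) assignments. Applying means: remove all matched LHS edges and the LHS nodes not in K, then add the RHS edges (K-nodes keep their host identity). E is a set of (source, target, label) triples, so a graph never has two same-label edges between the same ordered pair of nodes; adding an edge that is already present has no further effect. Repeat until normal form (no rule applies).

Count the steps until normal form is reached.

Answer: 2

Steps:
[0] host  ⇒  3 nodes, 4 edges  {0-p->1 1-p->0 1-q->2 2-p->1}
[1] R0 @ {0↦0, 1↦1}  ⇒  3 nodes, 3 edges  {0-p->1 1-q->2 2-p->1}
[2] R0 @ {0↦1, 1↦0}  ⇒  3 nodes, 2 edges  {1-q->2 2-p->1}
final graph: no rule applies after step 2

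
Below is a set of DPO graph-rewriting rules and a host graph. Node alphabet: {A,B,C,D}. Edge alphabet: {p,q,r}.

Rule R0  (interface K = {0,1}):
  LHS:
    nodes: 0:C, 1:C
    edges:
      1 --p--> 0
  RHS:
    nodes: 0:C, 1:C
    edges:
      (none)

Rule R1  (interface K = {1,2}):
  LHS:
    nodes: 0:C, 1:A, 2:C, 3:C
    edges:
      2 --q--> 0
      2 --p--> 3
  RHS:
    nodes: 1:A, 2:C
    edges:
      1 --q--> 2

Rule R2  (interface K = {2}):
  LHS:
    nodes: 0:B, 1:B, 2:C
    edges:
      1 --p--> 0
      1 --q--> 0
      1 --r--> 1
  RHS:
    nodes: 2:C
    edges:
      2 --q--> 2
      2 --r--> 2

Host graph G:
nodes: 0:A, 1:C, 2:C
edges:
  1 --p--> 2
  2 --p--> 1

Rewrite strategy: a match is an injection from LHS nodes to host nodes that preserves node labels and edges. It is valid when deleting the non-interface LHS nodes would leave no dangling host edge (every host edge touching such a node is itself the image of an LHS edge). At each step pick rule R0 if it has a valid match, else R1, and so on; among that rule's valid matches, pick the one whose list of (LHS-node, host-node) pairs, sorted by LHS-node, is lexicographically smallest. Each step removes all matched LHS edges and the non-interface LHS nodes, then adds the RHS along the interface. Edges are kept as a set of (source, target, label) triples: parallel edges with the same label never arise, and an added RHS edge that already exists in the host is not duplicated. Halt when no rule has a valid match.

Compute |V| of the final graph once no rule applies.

start.  V:3 E:2  edges: 1-p->2 2-p->1
1. fire R0 via {0↦1, 1↦2}  →  V:3 E:1  edges: 1-p->2
2. fire R0 via {0↦2, 1↦1}  →  V:3 E:0  edges: ∅
normal form: no rule applies after step 2
NF nodes: {0:A, 1:C, 2:C}

Answer: 3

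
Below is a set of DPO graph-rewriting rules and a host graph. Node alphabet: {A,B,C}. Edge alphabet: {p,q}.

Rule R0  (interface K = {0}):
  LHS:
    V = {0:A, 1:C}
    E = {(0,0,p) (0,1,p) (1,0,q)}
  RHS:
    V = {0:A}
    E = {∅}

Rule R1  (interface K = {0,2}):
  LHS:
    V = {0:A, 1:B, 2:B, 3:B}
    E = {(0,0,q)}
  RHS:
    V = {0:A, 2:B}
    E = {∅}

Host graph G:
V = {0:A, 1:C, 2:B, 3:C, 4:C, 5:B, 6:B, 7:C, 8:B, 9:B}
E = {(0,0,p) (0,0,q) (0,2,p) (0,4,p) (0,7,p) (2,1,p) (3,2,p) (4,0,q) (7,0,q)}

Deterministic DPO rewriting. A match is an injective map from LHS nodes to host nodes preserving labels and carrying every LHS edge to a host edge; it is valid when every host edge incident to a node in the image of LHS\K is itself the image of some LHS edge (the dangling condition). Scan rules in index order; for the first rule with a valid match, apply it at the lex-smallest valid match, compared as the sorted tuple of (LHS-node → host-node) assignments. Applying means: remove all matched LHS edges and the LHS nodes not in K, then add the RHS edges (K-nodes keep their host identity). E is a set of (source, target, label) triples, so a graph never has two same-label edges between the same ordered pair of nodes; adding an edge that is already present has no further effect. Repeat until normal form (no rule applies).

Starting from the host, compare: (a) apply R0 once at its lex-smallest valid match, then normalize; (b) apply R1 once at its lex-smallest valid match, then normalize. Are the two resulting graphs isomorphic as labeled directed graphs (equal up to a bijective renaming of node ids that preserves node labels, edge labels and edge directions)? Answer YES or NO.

branch R0-first: apply at {0↦0, 1↦4} → |E|=6, then 1 more step(s) → NF |V|=7 |E|=5 V={0:A, 1:C, 2:B, 3:C, 7:C, 8:B, 9:B} E=0-p->2 0-p->7 2-p->1 3-p->2 7-q->0
branch R1-first: apply at {0↦0, 1↦5, 2↦2, 3↦6} → |E|=8, then 1 more step(s) → NF |V|=7 |E|=5 V={0:A, 1:C, 2:B, 3:C, 7:C, 8:B, 9:B} E=0-p->2 0-p->7 2-p->1 3-p->2 7-q->0
graphs isomorphic (equal up to label-preserving node renaming)

Answer: YES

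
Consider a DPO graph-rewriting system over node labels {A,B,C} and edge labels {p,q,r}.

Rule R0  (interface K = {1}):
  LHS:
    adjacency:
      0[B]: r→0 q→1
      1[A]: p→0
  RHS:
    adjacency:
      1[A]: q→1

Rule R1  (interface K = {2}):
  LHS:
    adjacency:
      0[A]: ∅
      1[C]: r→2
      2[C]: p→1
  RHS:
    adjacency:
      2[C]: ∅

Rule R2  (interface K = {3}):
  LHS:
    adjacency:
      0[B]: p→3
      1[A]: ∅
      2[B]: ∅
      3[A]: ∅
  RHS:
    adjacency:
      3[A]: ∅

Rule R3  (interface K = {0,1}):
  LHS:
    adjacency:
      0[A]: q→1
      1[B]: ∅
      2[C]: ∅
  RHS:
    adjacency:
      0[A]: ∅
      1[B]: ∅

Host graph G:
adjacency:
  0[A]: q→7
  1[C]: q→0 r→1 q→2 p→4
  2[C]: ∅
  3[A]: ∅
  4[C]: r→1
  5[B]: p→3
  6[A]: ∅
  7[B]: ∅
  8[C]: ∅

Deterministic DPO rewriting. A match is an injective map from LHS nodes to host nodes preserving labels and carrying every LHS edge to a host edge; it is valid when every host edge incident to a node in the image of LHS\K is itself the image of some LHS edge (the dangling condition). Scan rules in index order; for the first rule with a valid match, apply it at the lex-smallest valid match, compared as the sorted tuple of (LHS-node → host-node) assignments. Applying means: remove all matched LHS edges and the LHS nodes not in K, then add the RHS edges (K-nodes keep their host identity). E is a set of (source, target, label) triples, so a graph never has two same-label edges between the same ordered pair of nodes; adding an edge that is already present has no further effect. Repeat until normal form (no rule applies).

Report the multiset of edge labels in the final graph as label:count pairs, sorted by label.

initial: |V|=9 |E|=7  E = 0-q->7 1-q->0 1-r->1 1-q->2 1-p->4 4-r->1 5-p->3
step 1: apply R1 at {0↦6, 1↦4, 2↦1}  → |V|=7 |E|=5  E = 0-q->7 1-q->0 1-r->1 1-q->2 5-p->3
step 2: apply R3 at {0↦0, 1↦7, 2↦8}  → |V|=6 |E|=4  E = 1-q->0 1-r->1 1-q->2 5-p->3
final graph: no rule applies after step 2
NF edges: [(1, 0, 'q'), (1, 1, 'r'), (1, 2, 'q'), (5, 3, 'p')]

Answer: p:1 q:2 r:1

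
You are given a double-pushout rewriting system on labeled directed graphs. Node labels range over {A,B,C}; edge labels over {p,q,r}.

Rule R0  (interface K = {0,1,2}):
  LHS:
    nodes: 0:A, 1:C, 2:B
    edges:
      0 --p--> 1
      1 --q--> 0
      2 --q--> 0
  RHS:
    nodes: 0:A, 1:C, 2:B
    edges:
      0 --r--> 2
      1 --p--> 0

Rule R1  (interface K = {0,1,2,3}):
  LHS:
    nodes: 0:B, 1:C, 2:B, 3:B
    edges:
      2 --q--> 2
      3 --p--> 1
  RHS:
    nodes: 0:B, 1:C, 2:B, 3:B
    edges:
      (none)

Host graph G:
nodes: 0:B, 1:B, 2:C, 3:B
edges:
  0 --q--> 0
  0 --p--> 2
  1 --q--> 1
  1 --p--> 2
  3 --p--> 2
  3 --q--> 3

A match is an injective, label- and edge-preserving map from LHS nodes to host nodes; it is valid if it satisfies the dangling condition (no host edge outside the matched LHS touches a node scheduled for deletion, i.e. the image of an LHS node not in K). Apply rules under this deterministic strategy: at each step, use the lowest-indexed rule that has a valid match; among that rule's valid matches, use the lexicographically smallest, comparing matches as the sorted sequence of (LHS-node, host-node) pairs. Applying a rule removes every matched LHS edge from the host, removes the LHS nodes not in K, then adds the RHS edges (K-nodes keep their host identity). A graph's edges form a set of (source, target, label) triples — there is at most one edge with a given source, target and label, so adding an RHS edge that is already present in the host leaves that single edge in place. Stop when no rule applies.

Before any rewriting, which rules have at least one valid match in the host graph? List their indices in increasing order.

R0: no valid match — LHS pattern not found
R1: 6 valid matches — {0↦0, 1↦2, 2↦1, 3↦3}, {0↦0, 1↦2, 2↦3, 3↦1}, {0↦1, 1↦2, 2↦0, 3↦3} (+3 more)

Answer: [R1]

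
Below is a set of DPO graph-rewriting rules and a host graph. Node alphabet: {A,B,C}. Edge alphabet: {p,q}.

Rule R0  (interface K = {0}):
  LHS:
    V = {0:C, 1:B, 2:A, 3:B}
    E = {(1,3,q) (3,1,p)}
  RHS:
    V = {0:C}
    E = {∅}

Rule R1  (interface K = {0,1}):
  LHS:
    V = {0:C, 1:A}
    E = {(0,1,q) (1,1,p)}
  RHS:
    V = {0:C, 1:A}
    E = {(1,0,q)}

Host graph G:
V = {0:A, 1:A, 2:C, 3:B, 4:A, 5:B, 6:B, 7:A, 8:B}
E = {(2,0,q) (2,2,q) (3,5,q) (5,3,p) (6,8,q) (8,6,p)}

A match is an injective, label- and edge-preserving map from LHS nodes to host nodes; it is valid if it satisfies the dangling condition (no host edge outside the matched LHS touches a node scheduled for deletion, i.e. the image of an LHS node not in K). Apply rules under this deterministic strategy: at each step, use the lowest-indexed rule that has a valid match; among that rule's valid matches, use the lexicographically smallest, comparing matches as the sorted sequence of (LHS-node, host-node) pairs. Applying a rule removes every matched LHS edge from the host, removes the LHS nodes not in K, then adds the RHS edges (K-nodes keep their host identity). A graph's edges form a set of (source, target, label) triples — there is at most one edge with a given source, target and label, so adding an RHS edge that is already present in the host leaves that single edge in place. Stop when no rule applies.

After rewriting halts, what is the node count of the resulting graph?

Answer: 3

Derivation:
initial: |V|=9 |E|=6  E = 2-q->0 2-q->2 3-q->5 5-p->3 6-q->8 8-p->6
step 1: apply R0 at {0↦2, 1↦3, 2↦1, 3↦5}  → |V|=6 |E|=4  E = 2-q->0 2-q->2 6-q->8 8-p->6
step 2: apply R0 at {0↦2, 1↦6, 2↦4, 3↦8}  → |V|=3 |E|=2  E = 2-q->0 2-q->2
normal form: no rule applies after step 2
NF nodes: {0:A, 2:C, 7:A}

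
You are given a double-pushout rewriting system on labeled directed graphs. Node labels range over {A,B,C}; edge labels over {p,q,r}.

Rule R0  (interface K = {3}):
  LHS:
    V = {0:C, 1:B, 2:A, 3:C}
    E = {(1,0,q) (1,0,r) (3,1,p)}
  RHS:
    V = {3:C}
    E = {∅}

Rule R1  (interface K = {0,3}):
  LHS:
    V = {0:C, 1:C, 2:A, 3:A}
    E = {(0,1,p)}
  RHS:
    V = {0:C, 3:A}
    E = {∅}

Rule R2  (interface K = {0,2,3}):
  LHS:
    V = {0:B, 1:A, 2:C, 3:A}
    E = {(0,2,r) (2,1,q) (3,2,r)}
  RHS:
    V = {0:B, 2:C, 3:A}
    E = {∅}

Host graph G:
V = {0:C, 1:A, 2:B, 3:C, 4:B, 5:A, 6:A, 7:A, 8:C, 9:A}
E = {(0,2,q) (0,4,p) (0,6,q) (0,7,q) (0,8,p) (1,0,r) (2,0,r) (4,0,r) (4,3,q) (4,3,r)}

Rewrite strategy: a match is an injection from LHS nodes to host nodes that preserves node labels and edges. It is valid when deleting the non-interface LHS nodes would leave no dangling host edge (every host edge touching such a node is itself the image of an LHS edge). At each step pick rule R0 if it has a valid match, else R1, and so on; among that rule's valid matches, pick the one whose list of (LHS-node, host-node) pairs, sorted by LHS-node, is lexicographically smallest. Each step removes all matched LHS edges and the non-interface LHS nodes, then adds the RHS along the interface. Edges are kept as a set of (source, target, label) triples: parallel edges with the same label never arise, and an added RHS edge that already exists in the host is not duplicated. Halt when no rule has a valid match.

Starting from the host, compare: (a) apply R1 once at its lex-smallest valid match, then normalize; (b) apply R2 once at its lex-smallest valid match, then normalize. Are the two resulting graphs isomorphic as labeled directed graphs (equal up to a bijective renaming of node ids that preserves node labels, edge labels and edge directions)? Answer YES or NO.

branch R1-first: apply at {0↦0, 1↦8, 2↦5, 3↦1} → |E|=9, then 1 more step(s) → NF |V|=7 |E|=6 V={0:C, 1:A, 2:B, 3:C, 4:B, 7:A, 9:A} E=0-q->2 0-p->4 0-q->7 4-r->0 4-q->3 4-r->3
branch R2-first: apply at {0↦2, 1↦6, 2↦0, 3↦1} → |E|=7, then 1 more step(s) → NF |V|=7 |E|=6 V={0:C, 2:B, 3:C, 4:B, 5:A, 7:A, 9:A} E=0-q->2 0-p->4 0-q->7 4-r->0 4-q->3 4-r->3
graphs isomorphic (equal up to label-preserving node renaming)

Answer: YES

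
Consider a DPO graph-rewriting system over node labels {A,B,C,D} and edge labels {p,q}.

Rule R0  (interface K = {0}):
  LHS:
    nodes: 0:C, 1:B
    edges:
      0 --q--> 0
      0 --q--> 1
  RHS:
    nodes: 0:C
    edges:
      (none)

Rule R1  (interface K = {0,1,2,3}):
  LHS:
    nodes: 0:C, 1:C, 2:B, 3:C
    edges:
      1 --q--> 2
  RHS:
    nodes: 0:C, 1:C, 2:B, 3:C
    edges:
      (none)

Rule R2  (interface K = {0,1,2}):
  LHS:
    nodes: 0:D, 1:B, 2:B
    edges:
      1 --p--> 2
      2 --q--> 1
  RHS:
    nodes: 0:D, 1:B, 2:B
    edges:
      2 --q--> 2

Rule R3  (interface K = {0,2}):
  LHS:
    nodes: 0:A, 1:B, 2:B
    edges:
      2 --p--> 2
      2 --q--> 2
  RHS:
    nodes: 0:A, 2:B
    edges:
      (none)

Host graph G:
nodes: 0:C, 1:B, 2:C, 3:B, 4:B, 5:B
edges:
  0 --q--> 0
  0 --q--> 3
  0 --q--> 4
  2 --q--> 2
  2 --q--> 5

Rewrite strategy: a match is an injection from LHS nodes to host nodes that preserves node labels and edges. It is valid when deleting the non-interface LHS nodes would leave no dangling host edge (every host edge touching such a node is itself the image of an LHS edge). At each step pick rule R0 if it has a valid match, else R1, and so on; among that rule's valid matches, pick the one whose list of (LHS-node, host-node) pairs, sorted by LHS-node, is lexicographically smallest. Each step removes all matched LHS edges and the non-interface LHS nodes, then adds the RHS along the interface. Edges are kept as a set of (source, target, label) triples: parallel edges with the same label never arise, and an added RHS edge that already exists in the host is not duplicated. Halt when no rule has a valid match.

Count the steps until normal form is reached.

Answer: 2

Rewrite trace:
[0] host  ⇒  6 nodes, 5 edges  {0-q->0 0-q->3 0-q->4 2-q->2 2-q->5}
[1] R0 @ {0↦0, 1↦3}  ⇒  5 nodes, 3 edges  {0-q->4 2-q->2 2-q->5}
[2] R0 @ {0↦2, 1↦5}  ⇒  4 nodes, 1 edges  {0-q->4}
normal form: no rule applies after step 2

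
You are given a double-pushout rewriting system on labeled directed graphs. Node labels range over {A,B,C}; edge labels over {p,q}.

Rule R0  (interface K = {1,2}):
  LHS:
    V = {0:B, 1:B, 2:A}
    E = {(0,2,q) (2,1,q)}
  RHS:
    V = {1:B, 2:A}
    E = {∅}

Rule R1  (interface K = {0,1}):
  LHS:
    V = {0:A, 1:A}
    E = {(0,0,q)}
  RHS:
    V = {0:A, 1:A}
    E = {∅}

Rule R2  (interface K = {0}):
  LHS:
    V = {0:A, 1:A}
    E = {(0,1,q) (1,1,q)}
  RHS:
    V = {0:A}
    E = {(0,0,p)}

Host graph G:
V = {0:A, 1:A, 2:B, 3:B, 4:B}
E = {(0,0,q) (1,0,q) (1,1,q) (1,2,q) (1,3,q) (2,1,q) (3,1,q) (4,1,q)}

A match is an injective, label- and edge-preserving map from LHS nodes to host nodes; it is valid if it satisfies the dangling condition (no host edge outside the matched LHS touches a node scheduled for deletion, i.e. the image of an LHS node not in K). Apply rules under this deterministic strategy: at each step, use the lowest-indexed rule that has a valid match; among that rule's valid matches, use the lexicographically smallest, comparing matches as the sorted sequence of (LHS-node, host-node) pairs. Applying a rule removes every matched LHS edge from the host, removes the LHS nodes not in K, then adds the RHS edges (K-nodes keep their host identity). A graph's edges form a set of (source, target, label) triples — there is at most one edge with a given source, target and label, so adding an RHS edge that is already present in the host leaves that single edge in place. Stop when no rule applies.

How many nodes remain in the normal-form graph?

Answer: 3

Rewrite trace:
start.  V:5 E:8  edges: 0-q->0 1-q->0 1-q->1 1-q->2 1-q->3 2-q->1 3-q->1 4-q->1
1. fire R0 via {0↦4, 1↦2, 2↦1}  →  V:4 E:6  edges: 0-q->0 1-q->0 1-q->1 1-q->3 2-q->1 3-q->1
2. fire R0 via {0↦2, 1↦3, 2↦1}  →  V:3 E:4  edges: 0-q->0 1-q->0 1-q->1 3-q->1
3. fire R1 via {0↦0, 1↦1}  →  V:3 E:3  edges: 1-q->0 1-q->1 3-q->1
4. fire R1 via {0↦1, 1↦0}  →  V:3 E:2  edges: 1-q->0 3-q->1
normal form: no rule applies after step 4
NF nodes: {0:A, 1:A, 3:B}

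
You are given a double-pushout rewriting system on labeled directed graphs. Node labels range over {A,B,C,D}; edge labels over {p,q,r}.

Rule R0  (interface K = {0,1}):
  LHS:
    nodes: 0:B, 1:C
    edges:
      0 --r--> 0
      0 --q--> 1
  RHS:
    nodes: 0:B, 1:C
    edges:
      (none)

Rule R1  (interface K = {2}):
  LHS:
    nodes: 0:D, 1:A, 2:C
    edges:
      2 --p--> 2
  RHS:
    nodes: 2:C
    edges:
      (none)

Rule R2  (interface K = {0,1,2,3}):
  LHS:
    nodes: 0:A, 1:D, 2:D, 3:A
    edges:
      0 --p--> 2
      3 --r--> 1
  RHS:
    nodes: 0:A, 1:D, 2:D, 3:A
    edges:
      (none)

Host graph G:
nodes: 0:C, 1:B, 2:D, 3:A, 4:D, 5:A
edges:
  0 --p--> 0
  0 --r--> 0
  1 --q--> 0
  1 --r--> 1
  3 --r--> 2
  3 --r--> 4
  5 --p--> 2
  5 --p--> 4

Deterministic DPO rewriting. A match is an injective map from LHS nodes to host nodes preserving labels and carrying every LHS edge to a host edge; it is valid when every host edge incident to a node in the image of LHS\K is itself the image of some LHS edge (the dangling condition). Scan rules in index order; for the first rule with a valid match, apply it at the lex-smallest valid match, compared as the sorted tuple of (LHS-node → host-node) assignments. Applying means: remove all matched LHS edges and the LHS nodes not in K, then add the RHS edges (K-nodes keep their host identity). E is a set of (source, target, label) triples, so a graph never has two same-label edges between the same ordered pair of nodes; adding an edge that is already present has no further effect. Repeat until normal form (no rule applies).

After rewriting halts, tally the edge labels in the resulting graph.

Answer: r:1

Rewrite trace:
[0] host  ⇒  6 nodes, 8 edges  {0-p->0 0-r->0 1-q->0 1-r->1 3-r->2 3-r->4 5-p->2 5-p->4}
[1] R0 @ {0↦1, 1↦0}  ⇒  6 nodes, 6 edges  {0-p->0 0-r->0 3-r->2 3-r->4 5-p->2 5-p->4}
[2] R2 @ {0↦5, 1↦2, 2↦4, 3↦3}  ⇒  6 nodes, 4 edges  {0-p->0 0-r->0 3-r->4 5-p->2}
[3] R2 @ {0↦5, 1↦4, 2↦2, 3↦3}  ⇒  6 nodes, 2 edges  {0-p->0 0-r->0}
[4] R1 @ {0↦2, 1↦3, 2↦0}  ⇒  4 nodes, 1 edges  {0-r->0}
final graph: no rule applies after step 4
NF edges: [(0, 0, 'r')]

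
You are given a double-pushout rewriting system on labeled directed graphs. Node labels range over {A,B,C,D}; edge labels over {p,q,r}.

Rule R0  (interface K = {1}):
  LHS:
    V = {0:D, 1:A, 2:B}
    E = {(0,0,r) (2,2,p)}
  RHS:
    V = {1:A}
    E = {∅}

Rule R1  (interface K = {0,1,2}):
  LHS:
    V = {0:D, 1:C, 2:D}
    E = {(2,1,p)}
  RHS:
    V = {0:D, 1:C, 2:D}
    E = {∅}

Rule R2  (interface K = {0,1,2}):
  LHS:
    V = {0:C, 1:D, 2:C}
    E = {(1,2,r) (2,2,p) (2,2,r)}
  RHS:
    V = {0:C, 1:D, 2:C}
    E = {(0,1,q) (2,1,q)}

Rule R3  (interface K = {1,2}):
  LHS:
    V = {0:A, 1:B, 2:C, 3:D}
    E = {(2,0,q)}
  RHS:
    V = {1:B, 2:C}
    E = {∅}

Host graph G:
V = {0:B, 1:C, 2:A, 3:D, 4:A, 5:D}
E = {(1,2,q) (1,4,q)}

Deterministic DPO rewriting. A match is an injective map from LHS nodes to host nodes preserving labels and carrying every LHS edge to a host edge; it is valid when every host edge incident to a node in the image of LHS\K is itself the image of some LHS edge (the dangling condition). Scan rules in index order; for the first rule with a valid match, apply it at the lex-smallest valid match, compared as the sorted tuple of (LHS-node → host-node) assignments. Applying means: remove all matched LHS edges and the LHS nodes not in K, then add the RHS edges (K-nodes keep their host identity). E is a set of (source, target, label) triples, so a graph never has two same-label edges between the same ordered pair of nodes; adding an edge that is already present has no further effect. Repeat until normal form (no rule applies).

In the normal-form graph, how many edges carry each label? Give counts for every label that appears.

start.  V:6 E:2  edges: 1-q->2 1-q->4
1. fire R3 via {0↦2, 1↦0, 2↦1, 3↦3}  →  V:4 E:1  edges: 1-q->4
2. fire R3 via {0↦4, 1↦0, 2↦1, 3↦5}  →  V:2 E:0  edges: ∅
normal form: no rule applies after step 2
NF edges: []

Answer: (no edges)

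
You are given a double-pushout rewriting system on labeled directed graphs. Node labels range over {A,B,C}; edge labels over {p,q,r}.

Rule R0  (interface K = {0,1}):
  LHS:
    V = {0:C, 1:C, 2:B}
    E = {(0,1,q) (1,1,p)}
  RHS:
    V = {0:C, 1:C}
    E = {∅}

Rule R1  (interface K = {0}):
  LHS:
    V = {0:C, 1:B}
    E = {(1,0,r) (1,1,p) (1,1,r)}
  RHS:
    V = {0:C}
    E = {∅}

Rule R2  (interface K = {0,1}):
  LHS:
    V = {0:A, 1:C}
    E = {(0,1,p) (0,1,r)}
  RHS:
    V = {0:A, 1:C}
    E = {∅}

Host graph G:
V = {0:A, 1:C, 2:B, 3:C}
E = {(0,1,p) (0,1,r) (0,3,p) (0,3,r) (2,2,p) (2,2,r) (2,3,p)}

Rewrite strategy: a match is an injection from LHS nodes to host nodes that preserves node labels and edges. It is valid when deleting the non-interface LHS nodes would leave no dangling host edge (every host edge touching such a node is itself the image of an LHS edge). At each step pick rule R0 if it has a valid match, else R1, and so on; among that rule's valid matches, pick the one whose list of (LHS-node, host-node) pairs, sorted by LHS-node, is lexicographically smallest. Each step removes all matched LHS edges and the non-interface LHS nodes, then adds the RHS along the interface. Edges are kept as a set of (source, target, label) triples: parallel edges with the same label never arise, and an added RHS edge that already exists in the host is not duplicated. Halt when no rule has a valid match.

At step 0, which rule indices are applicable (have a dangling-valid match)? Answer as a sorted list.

R0: no valid match — LHS pattern not found
R1: no valid match — LHS pattern not found
R2: 2 valid matches — {0↦0, 1↦1}, {0↦0, 1↦3}

Answer: [R2]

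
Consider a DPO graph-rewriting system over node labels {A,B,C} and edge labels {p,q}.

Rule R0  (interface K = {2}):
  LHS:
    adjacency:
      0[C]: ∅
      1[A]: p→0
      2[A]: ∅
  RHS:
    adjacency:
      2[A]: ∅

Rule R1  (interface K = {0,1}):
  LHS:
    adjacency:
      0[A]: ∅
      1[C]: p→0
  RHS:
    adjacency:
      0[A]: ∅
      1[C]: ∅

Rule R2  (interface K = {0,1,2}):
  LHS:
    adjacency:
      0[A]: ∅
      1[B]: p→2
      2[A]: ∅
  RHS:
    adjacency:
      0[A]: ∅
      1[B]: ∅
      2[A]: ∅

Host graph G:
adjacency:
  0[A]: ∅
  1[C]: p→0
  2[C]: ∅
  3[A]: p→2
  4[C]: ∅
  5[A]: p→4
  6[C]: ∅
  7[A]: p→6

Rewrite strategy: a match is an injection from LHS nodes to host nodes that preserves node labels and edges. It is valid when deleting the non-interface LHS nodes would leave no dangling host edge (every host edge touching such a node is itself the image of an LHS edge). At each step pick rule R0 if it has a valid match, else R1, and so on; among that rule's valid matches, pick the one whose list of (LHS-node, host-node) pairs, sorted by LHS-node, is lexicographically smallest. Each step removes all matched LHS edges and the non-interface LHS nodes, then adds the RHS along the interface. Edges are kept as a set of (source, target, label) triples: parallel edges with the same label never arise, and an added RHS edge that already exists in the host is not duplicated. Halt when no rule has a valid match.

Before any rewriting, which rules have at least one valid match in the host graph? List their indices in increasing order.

Answer: [R0,R1]

Derivation:
R0: 9 valid matches — {0↦2, 1↦3, 2↦0}, {0↦2, 1↦3, 2↦5}, {0↦2, 1↦3, 2↦7} (+6 more)
R1: 1 valid match — {0↦0, 1↦1}
R2: no valid match — LHS pattern not found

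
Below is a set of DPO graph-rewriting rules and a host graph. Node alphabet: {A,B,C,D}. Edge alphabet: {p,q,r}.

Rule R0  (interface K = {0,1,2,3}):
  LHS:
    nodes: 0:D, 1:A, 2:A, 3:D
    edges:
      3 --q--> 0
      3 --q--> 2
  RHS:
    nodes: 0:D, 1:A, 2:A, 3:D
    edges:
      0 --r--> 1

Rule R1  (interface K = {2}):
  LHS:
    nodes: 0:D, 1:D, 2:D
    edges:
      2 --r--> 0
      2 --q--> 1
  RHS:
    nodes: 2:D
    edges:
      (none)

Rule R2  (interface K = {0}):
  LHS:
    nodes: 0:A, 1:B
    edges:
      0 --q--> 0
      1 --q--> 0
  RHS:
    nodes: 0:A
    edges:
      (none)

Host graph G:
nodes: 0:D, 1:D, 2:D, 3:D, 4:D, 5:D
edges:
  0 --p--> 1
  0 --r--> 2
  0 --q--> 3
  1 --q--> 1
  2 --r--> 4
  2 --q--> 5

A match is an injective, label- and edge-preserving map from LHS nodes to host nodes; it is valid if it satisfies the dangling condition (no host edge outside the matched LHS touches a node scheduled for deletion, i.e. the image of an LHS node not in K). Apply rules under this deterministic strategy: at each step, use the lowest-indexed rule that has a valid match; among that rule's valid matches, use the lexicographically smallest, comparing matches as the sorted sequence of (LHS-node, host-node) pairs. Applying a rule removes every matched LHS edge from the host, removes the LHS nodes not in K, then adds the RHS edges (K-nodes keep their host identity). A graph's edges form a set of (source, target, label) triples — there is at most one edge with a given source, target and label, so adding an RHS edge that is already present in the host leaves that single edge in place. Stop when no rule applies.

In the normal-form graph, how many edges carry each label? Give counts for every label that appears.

initial: |V|=6 |E|=6  E = 0-p->1 0-r->2 0-q->3 1-q->1 2-r->4 2-q->5
step 1: apply R1 at {0↦4, 1↦5, 2↦2}  → |V|=4 |E|=4  E = 0-p->1 0-r->2 0-q->3 1-q->1
step 2: apply R1 at {0↦2, 1↦3, 2↦0}  → |V|=2 |E|=2  E = 0-p->1 1-q->1
normal form: no rule applies after step 2
NF edges: [(0, 1, 'p'), (1, 1, 'q')]

Answer: p:1 q:1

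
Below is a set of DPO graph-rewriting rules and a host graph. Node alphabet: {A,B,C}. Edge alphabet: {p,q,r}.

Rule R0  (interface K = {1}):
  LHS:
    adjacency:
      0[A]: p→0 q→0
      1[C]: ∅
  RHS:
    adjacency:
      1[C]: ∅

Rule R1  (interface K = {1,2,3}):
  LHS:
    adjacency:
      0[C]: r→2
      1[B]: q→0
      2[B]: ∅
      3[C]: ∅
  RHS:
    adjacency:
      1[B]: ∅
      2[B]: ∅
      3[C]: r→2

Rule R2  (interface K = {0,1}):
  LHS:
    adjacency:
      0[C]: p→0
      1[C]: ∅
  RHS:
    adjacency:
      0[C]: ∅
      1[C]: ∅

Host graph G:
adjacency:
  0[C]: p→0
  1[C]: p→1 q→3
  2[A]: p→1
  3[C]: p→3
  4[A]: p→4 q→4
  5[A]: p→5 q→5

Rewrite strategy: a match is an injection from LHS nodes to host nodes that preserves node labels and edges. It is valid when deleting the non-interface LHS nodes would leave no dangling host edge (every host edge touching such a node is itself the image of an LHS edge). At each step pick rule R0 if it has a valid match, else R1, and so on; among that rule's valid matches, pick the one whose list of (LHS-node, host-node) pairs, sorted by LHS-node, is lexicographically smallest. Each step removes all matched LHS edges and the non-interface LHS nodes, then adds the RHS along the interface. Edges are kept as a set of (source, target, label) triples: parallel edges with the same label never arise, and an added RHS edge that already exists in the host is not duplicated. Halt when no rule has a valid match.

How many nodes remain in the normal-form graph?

initial: |V|=6 |E|=9  E = 0-p->0 1-p->1 1-q->3 2-p->1 3-p->3 4-p->4 4-q->4 5-p->5 5-q->5
step 1: apply R0 at {0↦4, 1↦0}  → |V|=5 |E|=7  E = 0-p->0 1-p->1 1-q->3 2-p->1 3-p->3 5-p->5 5-q->5
step 2: apply R0 at {0↦5, 1↦0}  → |V|=4 |E|=5  E = 0-p->0 1-p->1 1-q->3 2-p->1 3-p->3
step 3: apply R2 at {0↦0, 1↦1}  → |V|=4 |E|=4  E = 1-p->1 1-q->3 2-p->1 3-p->3
step 4: apply R2 at {0↦1, 1↦0}  → |V|=4 |E|=3  E = 1-q->3 2-p->1 3-p->3
step 5: apply R2 at {0↦3, 1↦0}  → |V|=4 |E|=2  E = 1-q->3 2-p->1
halt: no rule applies after step 5
NF nodes: {0:C, 1:C, 2:A, 3:C}

Answer: 4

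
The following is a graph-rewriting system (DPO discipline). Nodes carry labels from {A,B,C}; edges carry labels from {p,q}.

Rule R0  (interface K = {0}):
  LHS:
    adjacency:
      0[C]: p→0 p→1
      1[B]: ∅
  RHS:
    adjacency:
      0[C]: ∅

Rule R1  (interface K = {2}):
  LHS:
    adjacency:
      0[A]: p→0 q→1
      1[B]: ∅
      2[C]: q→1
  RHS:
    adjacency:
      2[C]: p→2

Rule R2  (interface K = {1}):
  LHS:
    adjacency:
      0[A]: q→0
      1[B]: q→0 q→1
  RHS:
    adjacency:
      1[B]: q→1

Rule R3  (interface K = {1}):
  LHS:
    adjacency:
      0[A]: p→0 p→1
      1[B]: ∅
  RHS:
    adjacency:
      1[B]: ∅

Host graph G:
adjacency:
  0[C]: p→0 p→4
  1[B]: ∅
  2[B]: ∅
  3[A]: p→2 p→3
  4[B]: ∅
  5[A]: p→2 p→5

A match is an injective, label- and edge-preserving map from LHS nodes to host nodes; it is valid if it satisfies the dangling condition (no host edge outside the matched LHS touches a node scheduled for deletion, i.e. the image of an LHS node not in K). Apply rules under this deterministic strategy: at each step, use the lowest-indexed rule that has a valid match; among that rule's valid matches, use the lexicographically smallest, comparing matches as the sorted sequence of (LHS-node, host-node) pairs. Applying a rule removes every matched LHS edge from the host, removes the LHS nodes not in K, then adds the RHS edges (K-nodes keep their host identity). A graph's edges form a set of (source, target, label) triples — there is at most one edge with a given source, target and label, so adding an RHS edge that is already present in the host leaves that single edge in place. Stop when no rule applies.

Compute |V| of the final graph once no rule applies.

initial: |V|=6 |E|=6  E = 0-p->0 0-p->4 3-p->2 3-p->3 5-p->2 5-p->5
step 1: apply R0 at {0↦0, 1↦4}  → |V|=5 |E|=4  E = 3-p->2 3-p->3 5-p->2 5-p->5
step 2: apply R3 at {0↦3, 1↦2}  → |V|=4 |E|=2  E = 5-p->2 5-p->5
step 3: apply R3 at {0↦5, 1↦2}  → |V|=3 |E|=0  E = ∅
halt: no rule applies after step 3
NF nodes: {0:C, 1:B, 2:B}

Answer: 3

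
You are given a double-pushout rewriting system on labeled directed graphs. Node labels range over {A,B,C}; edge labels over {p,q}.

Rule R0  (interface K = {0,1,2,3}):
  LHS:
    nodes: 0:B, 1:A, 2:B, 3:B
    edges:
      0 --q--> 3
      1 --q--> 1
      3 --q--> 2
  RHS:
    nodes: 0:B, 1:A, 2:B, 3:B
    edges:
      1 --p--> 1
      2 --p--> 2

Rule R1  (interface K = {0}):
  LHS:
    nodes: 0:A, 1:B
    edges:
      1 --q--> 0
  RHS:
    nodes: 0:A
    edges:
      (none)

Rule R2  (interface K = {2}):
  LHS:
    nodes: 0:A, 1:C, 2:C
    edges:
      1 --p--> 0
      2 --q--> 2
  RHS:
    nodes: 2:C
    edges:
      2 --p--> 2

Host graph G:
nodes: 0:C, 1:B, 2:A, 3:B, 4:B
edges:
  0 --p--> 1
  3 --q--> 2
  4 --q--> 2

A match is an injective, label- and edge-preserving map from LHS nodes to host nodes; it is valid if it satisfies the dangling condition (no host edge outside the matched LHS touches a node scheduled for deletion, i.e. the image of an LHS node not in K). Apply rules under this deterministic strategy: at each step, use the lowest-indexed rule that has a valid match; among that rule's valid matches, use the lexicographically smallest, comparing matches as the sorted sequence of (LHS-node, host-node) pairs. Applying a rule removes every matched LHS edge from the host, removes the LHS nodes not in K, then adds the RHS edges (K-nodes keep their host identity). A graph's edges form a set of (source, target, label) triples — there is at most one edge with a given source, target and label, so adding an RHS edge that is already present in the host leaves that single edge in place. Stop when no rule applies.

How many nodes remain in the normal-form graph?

Answer: 3

Steps:
[0] host  ⇒  5 nodes, 3 edges  {0-p->1 3-q->2 4-q->2}
[1] R1 @ {0↦2, 1↦3}  ⇒  4 nodes, 2 edges  {0-p->1 4-q->2}
[2] R1 @ {0↦2, 1↦4}  ⇒  3 nodes, 1 edges  {0-p->1}
final graph: no rule applies after step 2
NF nodes: {0:C, 1:B, 2:A}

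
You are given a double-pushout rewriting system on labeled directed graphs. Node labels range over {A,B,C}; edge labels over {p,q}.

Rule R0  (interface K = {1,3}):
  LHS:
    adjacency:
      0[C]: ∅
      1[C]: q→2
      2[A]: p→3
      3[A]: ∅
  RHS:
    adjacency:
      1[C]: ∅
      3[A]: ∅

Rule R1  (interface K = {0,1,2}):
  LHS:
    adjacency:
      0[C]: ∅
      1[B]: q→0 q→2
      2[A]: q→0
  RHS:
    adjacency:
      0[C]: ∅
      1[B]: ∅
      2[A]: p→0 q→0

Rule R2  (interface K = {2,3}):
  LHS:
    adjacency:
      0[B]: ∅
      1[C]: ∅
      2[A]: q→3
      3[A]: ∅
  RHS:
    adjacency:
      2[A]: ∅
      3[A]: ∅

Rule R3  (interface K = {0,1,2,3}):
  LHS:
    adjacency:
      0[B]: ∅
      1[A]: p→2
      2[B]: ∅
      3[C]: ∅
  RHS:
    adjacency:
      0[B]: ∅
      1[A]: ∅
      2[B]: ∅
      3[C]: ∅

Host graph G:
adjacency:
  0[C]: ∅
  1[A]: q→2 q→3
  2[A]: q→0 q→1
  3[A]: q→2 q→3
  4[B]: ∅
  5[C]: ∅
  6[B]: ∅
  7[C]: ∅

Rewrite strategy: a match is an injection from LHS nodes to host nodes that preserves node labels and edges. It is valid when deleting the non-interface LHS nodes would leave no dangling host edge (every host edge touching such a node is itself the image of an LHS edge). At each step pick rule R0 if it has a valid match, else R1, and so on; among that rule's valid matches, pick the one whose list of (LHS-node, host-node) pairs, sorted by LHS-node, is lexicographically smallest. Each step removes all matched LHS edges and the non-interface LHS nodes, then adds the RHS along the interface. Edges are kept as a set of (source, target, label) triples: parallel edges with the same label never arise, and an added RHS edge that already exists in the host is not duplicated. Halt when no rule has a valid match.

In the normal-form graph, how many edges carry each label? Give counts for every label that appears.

initial: |V|=8 |E|=6  E = 1-q->2 1-q->3 2-q->0 2-q->1 3-q->2 3-q->3
step 1: apply R2 at {0↦4, 1↦5, 2↦1, 3↦2}  → |V|=6 |E|=5  E = 1-q->3 2-q->0 2-q->1 3-q->2 3-q->3
step 2: apply R2 at {0↦6, 1↦7, 2↦1, 3↦3}  → |V|=4 |E|=4  E = 2-q->0 2-q->1 3-q->2 3-q->3
normal form: no rule applies after step 2
NF edges: [(2, 0, 'q'), (2, 1, 'q'), (3, 2, 'q'), (3, 3, 'q')]

Answer: q:4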